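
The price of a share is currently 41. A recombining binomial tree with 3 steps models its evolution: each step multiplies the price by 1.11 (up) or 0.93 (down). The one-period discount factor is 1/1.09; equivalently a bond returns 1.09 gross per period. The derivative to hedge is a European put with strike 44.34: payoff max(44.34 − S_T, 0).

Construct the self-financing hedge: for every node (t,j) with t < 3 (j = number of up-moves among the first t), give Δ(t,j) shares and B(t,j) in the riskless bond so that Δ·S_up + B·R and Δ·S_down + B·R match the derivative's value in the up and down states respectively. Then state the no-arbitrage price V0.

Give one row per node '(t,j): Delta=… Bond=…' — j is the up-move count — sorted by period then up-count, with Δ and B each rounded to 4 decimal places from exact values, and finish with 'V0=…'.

(0,0): Delta=-0.1211 Bond=5.1054
(1,0): Delta=-0.6863 Bond=27.1153
(1,1): Delta=-0.0620 Bond=2.8711
(2,0): Delta=-1.0000 Bond=40.6789
(2,1): Delta=-0.6535 Bond=28.1653
(2,2): Delta=0.0000 Bond=0.0000
V0=0.1386

Risk-neutral probability p* = (R−d)/(u−d) = (1.09−0.93)/(1.11−0.93) = 0.8889.
Terminal payoffs: V(3,0)=11.3614, V(3,1)=4.9784, V(3,2)=0.0000, V(3,3)=0.0000
  t=2,j=0: stock 35.4609 → up 39.3616 (V=4.9784), down 32.9786 (V=11.3614). Price 5.2180; hedge Δ=-1.0000, bond B=40.6789.
  t=2,j=1: stock 42.3243 → up 46.9800 (V=0.0000), down 39.3616 (V=4.9784). Price 0.5075; hedge Δ=-0.6535, bond B=28.1653.
  t=2,j=2: stock 50.5161 → up 56.0729 (V=0.0000), down 46.9800 (V=0.0000). Price 0.0000; hedge Δ=0.0000, bond B=0.0000.
  t=1,j=0: stock 38.1300 → up 42.3243 (V=0.5075), down 35.4609 (V=5.2180). Price 0.9458; hedge Δ=-0.6863, bond B=27.1153.
  t=1,j=1: stock 45.5100 → up 50.5161 (V=0.0000), down 42.3243 (V=0.5075). Price 0.0517; hedge Δ=-0.0620, bond B=2.8711.
  t=0,j=0: stock 41.0000 → up 45.5100 (V=0.0517), down 38.1300 (V=0.9458). Price 0.1386; hedge Δ=-0.1211, bond B=5.1054.
Each (Δ,B) replicates both successor values, so the strategy is self-financing and V0 is arbitrage-free.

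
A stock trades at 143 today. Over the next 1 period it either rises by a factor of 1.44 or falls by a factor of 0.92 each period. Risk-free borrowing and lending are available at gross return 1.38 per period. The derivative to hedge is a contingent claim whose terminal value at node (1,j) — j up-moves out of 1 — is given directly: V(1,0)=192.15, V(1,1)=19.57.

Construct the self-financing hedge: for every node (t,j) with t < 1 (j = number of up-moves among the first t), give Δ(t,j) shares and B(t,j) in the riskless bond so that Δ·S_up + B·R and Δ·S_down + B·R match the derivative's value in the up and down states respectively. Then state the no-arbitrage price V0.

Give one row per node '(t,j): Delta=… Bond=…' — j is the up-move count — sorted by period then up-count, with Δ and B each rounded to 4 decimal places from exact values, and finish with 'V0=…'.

Under the risk-neutral measure, an up-move has probability p* = (R−d)/(u−d) = 0.8846 and values discount at R = 1.38.
Terminal payoffs: V(1,0)=192.1500, V(1,1)=19.5700
(0,0): S=143.0000. Δ = (V_up−V_dn)/(S_up−S_dn) = (19.5700−192.1500)/(205.9200−131.5600) = -2.3209. V = [p*·19.5700 + (1−p*)·192.1500]/1.38 = 28.6109. B = V − Δ·S = 360.4955.
The time-0 hedge costs 28.6109, which is the no-arbitrage price.

(0,0): Delta=-2.3209 Bond=360.4955
V0=28.6109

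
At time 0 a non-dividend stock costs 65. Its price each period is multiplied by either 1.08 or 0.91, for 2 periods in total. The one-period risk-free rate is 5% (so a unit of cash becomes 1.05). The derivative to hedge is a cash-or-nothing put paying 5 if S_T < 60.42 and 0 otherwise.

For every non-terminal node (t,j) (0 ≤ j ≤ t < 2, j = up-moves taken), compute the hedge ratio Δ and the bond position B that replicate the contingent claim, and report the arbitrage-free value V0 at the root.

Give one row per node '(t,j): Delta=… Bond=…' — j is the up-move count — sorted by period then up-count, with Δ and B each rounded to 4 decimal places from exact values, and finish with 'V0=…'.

Since d<R<u, set p* = (R−d)/(u−d) = 0.8235; price each node as the discounted p*-expectation of its children.
Terminal values V(2,·): V(2,0)=5.0000, V(2,1)=0.0000, V(2,2)=0.0000
  t=1,j=0: stock 59.1500 → up 63.8820 (V=0.0000), down 53.8265 (V=5.0000). Price 0.8403; hedge Δ=-0.4972, bond B=30.2521.
  t=1,j=1: stock 70.2000 → up 75.8160 (V=0.0000), down 63.8820 (V=0.0000). Price 0.0000; hedge Δ=0.0000, bond B=0.0000.
  t=0,j=0: stock 65.0000 → up 70.2000 (V=0.0000), down 59.1500 (V=0.8403). Price 0.1412; hedge Δ=-0.0760, bond B=5.0844.
Root portfolio cost Δ·65+B reproduces V0=0.1412.

(0,0): Delta=-0.0760 Bond=5.0844
(1,0): Delta=-0.4972 Bond=30.2521
(1,1): Delta=0.0000 Bond=0.0000
V0=0.1412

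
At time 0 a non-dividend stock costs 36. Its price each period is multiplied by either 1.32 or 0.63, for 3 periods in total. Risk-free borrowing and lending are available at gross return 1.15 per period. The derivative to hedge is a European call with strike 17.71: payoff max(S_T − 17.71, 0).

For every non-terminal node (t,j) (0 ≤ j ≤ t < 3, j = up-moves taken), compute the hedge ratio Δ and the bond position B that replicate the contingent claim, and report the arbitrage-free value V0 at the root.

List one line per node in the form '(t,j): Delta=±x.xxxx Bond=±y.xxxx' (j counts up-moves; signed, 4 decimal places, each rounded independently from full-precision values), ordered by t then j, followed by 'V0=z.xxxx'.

(0,0): Delta=0.9839 Bond=-10.9797
(1,0): Delta=0.8808 Bond=-10.2877
(1,1): Delta=1.0000 Bond=-13.3913
(2,0): Delta=0.1167 Bond=-0.9136
(2,1): Delta=1.0000 Bond=-15.4000
(2,2): Delta=1.0000 Bond=-15.4000
V0=24.4410

The replicating-portfolio and risk-neutral prices coincide; use p* = (1.15−0.63)/(1.32−0.63) = 0.7536 for the latter.
At expiry t=3: V(3,0)=0.0000, V(3,1)=1.1507, V(3,2)=21.8076, V(3,3)=65.0888
  t=2,j=0: stock 14.2884 → up 18.8607 (V=1.1507), down 9.0017 (V=0.0000). Price 0.7541; hedge Δ=0.1167, bond B=-0.9136.
  t=2,j=1: stock 29.9376 → up 39.5176 (V=21.8076), down 18.8607 (V=1.1507). Price 14.5376; hedge Δ=1.0000, bond B=-15.4000.
  t=2,j=2: stock 62.7264 → up 82.7988 (V=65.0888), down 39.5176 (V=21.8076). Price 47.3264; hedge Δ=1.0000, bond B=-15.4000.
  t=1,j=0: stock 22.6800 → up 29.9376 (V=14.5376), down 14.2884 (V=0.7541). Price 9.6884; hedge Δ=0.8808, bond B=-10.2877.
  t=1,j=1: stock 47.5200 → up 62.7264 (V=47.3264), down 29.9376 (V=14.5376). Price 34.1287; hedge Δ=1.0000, bond B=-13.3913.
  t=0,j=0: stock 36.0000 → up 47.5200 (V=34.1287), down 22.6800 (V=9.6884). Price 24.4410; hedge Δ=0.9839, bond B=-10.9797.
Self-financing check: at every node Δ·S+B equals the discounted successor values.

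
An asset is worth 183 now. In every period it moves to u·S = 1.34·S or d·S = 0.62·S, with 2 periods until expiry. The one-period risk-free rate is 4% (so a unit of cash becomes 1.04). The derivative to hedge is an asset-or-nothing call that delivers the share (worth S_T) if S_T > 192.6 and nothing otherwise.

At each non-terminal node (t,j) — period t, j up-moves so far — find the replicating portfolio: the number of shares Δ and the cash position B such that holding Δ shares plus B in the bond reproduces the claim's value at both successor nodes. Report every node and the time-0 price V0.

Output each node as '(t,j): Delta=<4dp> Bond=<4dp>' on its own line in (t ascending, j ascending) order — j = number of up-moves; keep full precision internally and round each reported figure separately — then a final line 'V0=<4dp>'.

(0,0): Delta=1.3988 Bond=-152.6054
(1,0): Delta=0.0000 Bond=0.0000
(1,1): Delta=1.8611 Bond=-272.0737
V0=103.3779

Risk-neutral probability p* = (R−d)/(u−d) = (1.04−0.62)/(1.34−0.62) = 0.5833.
Terminal payoffs: V(2,0)=0.0000, V(2,1)=0.0000, V(2,2)=328.5948
Node (1,0) S=113.4600: V=(p*·0.0000+(1−p*)·0.0000)/1.04=0.0000; Δ=(0.0000−0.0000)/(152.0364−70.3452)=0.0000; B=V−Δ·S=0.0000
Node (1,1) S=245.2200: V=(p*·328.5948+(1−p*)·0.0000)/1.04=184.3080; Δ=(328.5948−0.0000)/(328.5948−152.0364)=1.8611; B=V−Δ·S=-272.0737
Node (0,0) S=183.0000: V=(p*·184.3080+(1−p*)·0.0000)/1.04=103.3779; Δ=(184.3080−0.0000)/(245.2200−113.4600)=1.3988; B=V−Δ·S=-152.6054
Check: Δ(0,0)·S0 + B(0,0) = 103.3779 = V0.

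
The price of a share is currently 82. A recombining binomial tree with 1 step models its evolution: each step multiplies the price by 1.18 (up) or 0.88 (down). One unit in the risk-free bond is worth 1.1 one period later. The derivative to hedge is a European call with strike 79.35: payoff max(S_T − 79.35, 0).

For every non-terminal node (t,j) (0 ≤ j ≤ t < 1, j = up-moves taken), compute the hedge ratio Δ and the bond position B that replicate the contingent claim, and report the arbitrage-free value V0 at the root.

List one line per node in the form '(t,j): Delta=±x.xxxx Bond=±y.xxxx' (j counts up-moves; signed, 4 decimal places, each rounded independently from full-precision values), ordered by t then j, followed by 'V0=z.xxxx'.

Risk-neutral probability p* = (R−d)/(u−d) = (1.1−0.88)/(1.18−0.88) = 0.7333.
Payoff layer (t=1): V(1,0)=0.0000, V(1,1)=17.4100
  t=0,j=0: stock 82.0000 → up 96.7600 (V=17.4100), down 72.1600 (V=0.0000). Price 11.6067; hedge Δ=0.7077, bond B=-46.4267.
Check: Δ(0,0)·S0 + B(0,0) = 11.6067 = V0.

(0,0): Delta=0.7077 Bond=-46.4267
V0=11.6067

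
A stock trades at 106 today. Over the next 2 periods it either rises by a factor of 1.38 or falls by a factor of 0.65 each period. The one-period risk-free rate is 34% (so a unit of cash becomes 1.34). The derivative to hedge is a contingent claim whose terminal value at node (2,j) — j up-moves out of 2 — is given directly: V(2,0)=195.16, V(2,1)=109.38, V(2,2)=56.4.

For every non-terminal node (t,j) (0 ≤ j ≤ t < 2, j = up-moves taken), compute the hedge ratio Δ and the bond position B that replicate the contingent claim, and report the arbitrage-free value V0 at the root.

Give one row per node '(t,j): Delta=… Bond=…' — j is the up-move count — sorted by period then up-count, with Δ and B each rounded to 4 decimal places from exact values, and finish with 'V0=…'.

(0,0): Delta=-0.5283 Bond=90.6965
(1,0): Delta=-1.7055 Bond=202.6414
(1,1): Delta=-0.4961 Bond=116.8313
V0=34.6984

Risk-neutral probability p* = (R−d)/(u−d) = (1.34−0.65)/(1.38−0.65) = 0.9452.
Terminal payoffs: V(2,0)=195.1600, V(2,1)=109.3800, V(2,2)=56.4000
Node (1,0) S=68.9000: V=(p*·109.3800+(1−p*)·195.1600)/1.34=85.1345; Δ=(109.3800−195.1600)/(95.0820−44.7850)=-1.7055; B=V−Δ·S=202.6414
Node (1,1) S=146.2800: V=(p*·56.4000+(1−p*)·109.3800)/1.34=44.2560; Δ=(56.4000−109.3800)/(201.8664−95.0820)=-0.4961; B=V−Δ·S=116.8313
Node (0,0) S=106.0000: V=(p*·44.2560+(1−p*)·85.1345)/1.34=34.6984; Δ=(44.2560−85.1345)/(146.2800−68.9000)=-0.5283; B=V−Δ·S=90.6965
Each (Δ,B) replicates both successor values, so the strategy is self-financing and V0 is arbitrage-free.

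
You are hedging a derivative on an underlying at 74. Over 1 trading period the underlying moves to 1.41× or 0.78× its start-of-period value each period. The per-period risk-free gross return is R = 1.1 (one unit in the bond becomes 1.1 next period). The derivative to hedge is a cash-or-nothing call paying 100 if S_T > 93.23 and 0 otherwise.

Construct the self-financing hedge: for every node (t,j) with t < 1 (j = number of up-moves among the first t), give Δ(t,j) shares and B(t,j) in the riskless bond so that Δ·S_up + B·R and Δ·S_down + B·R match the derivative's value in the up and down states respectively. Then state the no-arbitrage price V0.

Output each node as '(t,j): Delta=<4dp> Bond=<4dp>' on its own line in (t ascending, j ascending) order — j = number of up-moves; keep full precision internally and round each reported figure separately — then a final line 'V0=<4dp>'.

The replicating-portfolio and risk-neutral prices coincide; use p* = (1.1−0.78)/(1.41−0.78) = 0.5079 for the latter.
Payoff layer (t=1): V(1,0)=0.0000, V(1,1)=100.0000
(0,0): S=74.0000. Δ = (V_up−V_dn)/(S_up−S_dn) = (100.0000−0.0000)/(104.3400−57.7200) = 2.1450. V = [p*·100.0000 + (1−p*)·0.0000]/1.1 = 46.1760. B = V − Δ·S = -112.5541.
The time-0 hedge costs 46.1760, which is the no-arbitrage price.

(0,0): Delta=2.1450 Bond=-112.5541
V0=46.1760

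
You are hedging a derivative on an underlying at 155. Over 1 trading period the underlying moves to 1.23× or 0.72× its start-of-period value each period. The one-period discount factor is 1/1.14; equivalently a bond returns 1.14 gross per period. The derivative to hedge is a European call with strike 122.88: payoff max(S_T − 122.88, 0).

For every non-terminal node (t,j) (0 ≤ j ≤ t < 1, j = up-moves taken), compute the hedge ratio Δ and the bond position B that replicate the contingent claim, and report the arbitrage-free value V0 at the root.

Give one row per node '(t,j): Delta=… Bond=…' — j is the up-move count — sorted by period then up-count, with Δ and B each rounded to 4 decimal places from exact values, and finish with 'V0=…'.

(0,0): Delta=0.8573 Bond=-83.9257
V0=48.9567

The replicating-portfolio and risk-neutral prices coincide; use p* = (1.14−0.72)/(1.23−0.72) = 0.8235 for the latter.
At expiry t=1: V(1,0)=0.0000, V(1,1)=67.7700
Node (0,0) S=155.0000: V=(p*·67.7700+(1−p*)·0.0000)/1.14=48.9567; Δ=(67.7700−0.0000)/(190.6500−111.6000)=0.8573; B=V−Δ·S=-83.9257
Check: Δ(0,0)·S0 + B(0,0) = 48.9567 = V0.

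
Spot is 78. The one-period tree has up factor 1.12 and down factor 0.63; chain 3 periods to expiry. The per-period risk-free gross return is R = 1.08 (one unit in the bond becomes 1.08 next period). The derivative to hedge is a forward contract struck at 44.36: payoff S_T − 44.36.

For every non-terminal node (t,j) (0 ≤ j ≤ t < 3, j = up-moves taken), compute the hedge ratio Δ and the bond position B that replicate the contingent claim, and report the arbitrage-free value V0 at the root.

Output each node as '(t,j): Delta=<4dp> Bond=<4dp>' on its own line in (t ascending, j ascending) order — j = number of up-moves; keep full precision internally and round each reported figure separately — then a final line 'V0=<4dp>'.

Since d<R<u, set p* = (R−d)/(u−d) = 0.9184; price each node as the discounted p*-expectation of its children.
Terminal payoffs: V(3,0)=-24.8563, V(3,1)=-9.6868, V(3,2)=17.2812, V(3,3)=65.2244
(2,0): S=30.9582. Δ = (V_up−V_dn)/(S_up−S_dn) = (-9.6868−-24.8563)/(34.6732−19.5037) = 1.0000. V = [p*·-9.6868 + (1−p*)·-24.8563]/1.08 = -10.1159. B = V − Δ·S = -41.0741.
(2,1): S=55.0368. Δ = (V_up−V_dn)/(S_up−S_dn) = (17.2812−-9.6868)/(61.6412−34.6732) = 1.0000. V = [p*·17.2812 + (1−p*)·-9.6868]/1.08 = 13.9627. B = V − Δ·S = -41.0741.
(2,2): S=97.8432. Δ = (V_up−V_dn)/(S_up−S_dn) = (65.2244−17.2812)/(109.5844−61.6412) = 1.0000. V = [p*·65.2244 + (1−p*)·17.2812]/1.08 = 56.7691. B = V − Δ·S = -41.0741.
(1,0): S=49.1400. Δ = (V_up−V_dn)/(S_up−S_dn) = (13.9627−-10.1159)/(55.0368−30.9582) = 1.0000. V = [p*·13.9627 + (1−p*)·-10.1159]/1.08 = 11.1084. B = V − Δ·S = -38.0316.
(1,1): S=87.3600. Δ = (V_up−V_dn)/(S_up−S_dn) = (56.7691−13.9627)/(97.8432−55.0368) = 1.0000. V = [p*·56.7691 + (1−p*)·13.9627]/1.08 = 49.3284. B = V − Δ·S = -38.0316.
(0,0): S=78.0000. Δ = (V_up−V_dn)/(S_up−S_dn) = (49.3284−11.1084)/(87.3600−49.1400) = 1.0000. V = [p*·49.3284 + (1−p*)·11.1084]/1.08 = 42.7856. B = V − Δ·S = -35.2144.
Check: Δ(0,0)·S0 + B(0,0) = 42.7856 = V0.

(0,0): Delta=1.0000 Bond=-35.2144
(1,0): Delta=1.0000 Bond=-38.0316
(1,1): Delta=1.0000 Bond=-38.0316
(2,0): Delta=1.0000 Bond=-41.0741
(2,1): Delta=1.0000 Bond=-41.0741
(2,2): Delta=1.0000 Bond=-41.0741
V0=42.7856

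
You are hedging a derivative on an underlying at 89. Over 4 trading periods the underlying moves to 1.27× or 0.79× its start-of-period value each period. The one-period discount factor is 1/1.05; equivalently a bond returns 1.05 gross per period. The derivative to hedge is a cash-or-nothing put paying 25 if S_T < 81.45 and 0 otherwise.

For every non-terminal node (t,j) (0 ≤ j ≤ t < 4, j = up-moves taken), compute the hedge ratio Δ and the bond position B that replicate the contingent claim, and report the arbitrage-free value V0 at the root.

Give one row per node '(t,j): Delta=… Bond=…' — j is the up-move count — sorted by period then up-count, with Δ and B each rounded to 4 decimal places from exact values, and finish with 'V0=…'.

(0,0): Delta=-0.1726 Bond=20.5567
(1,0): Delta=-0.3336 Bond=32.9079
(1,1): Delta=-0.0878 Bond=12.0032
(2,0): Delta=-0.4837 Bond=42.8910
(2,1): Delta=-0.2546 Bond=27.4983
(2,2): Delta=0.0000 Bond=0.0000
(3,0): Delta=0.0000 Bond=23.8095
(3,1): Delta=-0.7383 Bond=62.9960
(3,2): Delta=0.0000 Bond=0.0000
(3,3): Delta=0.0000 Bond=0.0000
V0=5.1982

No-arbitrage ⇒ martingale measure with p* = (R−d)/(u−d) = 0.5417.
Terminal values V(4,·): V(4,0)=25.0000, V(4,1)=25.0000, V(4,2)=0.0000, V(4,3)=0.0000, V(4,4)=0.0000
  t=3,j=0: stock 43.8805 → up 55.7282 (V=25.0000), down 34.6656 (V=25.0000). Price 23.8095; hedge Δ=0.0000, bond B=23.8095.
  t=3,j=1: stock 70.5420 → up 89.5884 (V=0.0000), down 55.7282 (V=25.0000). Price 10.9127; hedge Δ=-0.7383, bond B=62.9960.
  t=3,j=2: stock 113.4030 → up 144.0218 (V=0.0000), down 89.5884 (V=0.0000). Price 0.0000; hedge Δ=0.0000, bond B=0.0000.
  t=3,j=3: stock 182.3061 → up 231.5287 (V=0.0000), down 144.0218 (V=0.0000). Price 0.0000; hedge Δ=0.0000, bond B=0.0000.
  t=2,j=0: stock 55.5449 → up 70.5420 (V=10.9127), down 43.8805 (V=23.8095). Price 16.0226; hedge Δ=-0.4837, bond B=42.8910.
  t=2,j=1: stock 89.2937 → up 113.4030 (V=0.0000), down 70.5420 (V=10.9127). Price 4.7635; hedge Δ=-0.2546, bond B=27.4983.
  t=2,j=2: stock 143.5481 → up 182.3061 (V=0.0000), down 113.4030 (V=0.0000). Price 0.0000; hedge Δ=0.0000, bond B=0.0000.
  t=1,j=0: stock 70.3100 → up 89.2937 (V=4.7635), down 55.5449 (V=16.0226). Price 9.4513; hedge Δ=-0.3336, bond B=32.9079.
  t=1,j=1: stock 113.0300 → up 143.5481 (V=0.0000), down 89.2937 (V=4.7635). Price 2.0793; hedge Δ=-0.0878, bond B=12.0032.
  t=0,j=0: stock 89.0000 → up 113.0300 (V=2.0793), down 70.3100 (V=9.4513). Price 5.1982; hedge Δ=-0.1726, bond B=20.5567.
Root portfolio cost Δ·89+B reproduces V0=5.1982.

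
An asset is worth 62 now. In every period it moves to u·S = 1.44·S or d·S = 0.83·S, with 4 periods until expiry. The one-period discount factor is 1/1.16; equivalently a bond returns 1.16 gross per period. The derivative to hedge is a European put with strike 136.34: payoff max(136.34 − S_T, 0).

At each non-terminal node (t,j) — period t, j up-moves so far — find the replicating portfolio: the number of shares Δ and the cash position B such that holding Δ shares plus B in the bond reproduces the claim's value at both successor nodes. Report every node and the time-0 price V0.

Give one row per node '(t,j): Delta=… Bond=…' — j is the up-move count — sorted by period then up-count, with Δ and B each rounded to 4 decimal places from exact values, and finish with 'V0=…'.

(0,0): Delta=-0.5789 Bond=58.1325
(1,0): Delta=-0.8800 Bond=82.9289
(1,1): Delta=-0.4316 Bond=54.2861
(2,0): Delta=-1.0000 Bond=101.3228
(2,1): Delta=-0.8213 Bond=91.8488
(2,2): Delta=-0.2410 Bond=38.4703
(3,0): Delta=-1.0000 Bond=117.5345
(3,1): Delta=-1.0000 Bond=117.5345
(3,2): Delta=-0.7339 Bond=97.2200
(3,3): Delta=0.0000 Bond=0.0000
V0=22.2413

Under the risk-neutral measure, an up-move has probability p* = (R−d)/(u−d) = 0.5410 and values discount at R = 1.16.
Terminal values V(4,·): V(4,0)=106.9158, V(4,1)=85.2909, V(4,2)=47.7728, V(4,3)=0.0000, V(4,4)=0.0000
Node (3,0) S=35.4508: V=(p*·85.2909+(1−p*)·106.9158)/1.16=82.0837; Δ=(85.2909−106.9158)/(51.0491−29.4242)=-1.0000; B=V−Δ·S=117.5345
Node (3,1) S=61.5050: V=(p*·47.7728+(1−p*)·85.2909)/1.16=56.0295; Δ=(47.7728−85.2909)/(88.5672−51.0491)=-1.0000; B=V−Δ·S=117.5345
Node (3,2) S=106.7075: V=(p*·0.0000+(1−p*)·47.7728)/1.16=18.9039; Δ=(0.0000−47.7728)/(153.6587−88.5672)=-0.7339; B=V−Δ·S=97.2200
Node (3,3) S=185.1310: V=(p*·0.0000+(1−p*)·0.0000)/1.16=0.0000; Δ=(0.0000−0.0000)/(266.5887−153.6587)=0.0000; B=V−Δ·S=0.0000
Node (2,0) S=42.7118: V=(p*·56.0295+(1−p*)·82.0837)/1.16=58.6110; Δ=(56.0295−82.0837)/(61.5050−35.4508)=-1.0000; B=V−Δ·S=101.3228
Node (2,1) S=74.1024: V=(p*·18.9039+(1−p*)·56.0295)/1.16=30.9872; Δ=(18.9039−56.0295)/(106.7075−61.5050)=-0.8213; B=V−Δ·S=91.8488
Node (2,2) S=128.5632: V=(p*·0.0000+(1−p*)·18.9039)/1.16=7.4803; Δ=(0.0000−18.9039)/(185.1310−106.7075)=-0.2410; B=V−Δ·S=38.4703
Node (1,0) S=51.4600: V=(p*·30.9872+(1−p*)·58.6110)/1.16=37.6440; Δ=(30.9872−58.6110)/(74.1024−42.7118)=-0.8800; B=V−Δ·S=82.9289
Node (1,1) S=89.2800: V=(p*·7.4803+(1−p*)·30.9872)/1.16=15.7503; Δ=(7.4803−30.9872)/(128.5632−74.1024)=-0.4316; B=V−Δ·S=54.2861
Node (0,0) S=62.0000: V=(p*·15.7503+(1−p*)·37.6440)/1.16=22.2413; Δ=(15.7503−37.6440)/(89.2800−51.4600)=-0.5789; B=V−Δ·S=58.1325
The time-0 hedge costs 22.2413, which is the no-arbitrage price.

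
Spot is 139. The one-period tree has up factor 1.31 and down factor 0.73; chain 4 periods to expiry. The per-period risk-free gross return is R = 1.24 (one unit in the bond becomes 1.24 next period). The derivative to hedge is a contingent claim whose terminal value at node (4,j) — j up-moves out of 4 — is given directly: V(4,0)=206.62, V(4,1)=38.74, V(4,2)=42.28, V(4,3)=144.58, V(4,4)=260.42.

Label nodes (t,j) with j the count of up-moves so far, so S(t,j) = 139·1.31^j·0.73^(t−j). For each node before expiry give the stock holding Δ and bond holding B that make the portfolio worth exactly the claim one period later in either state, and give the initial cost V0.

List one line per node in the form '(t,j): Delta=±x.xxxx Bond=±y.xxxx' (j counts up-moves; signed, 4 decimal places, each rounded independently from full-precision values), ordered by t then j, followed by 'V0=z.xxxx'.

(0,0): Delta=0.6976 Bond=-9.7222
(1,0): Delta=0.8554 Bond=-28.0593
(1,1): Delta=0.6856 Bond=-9.8590
(2,0): Delta=-0.3219 Bond=52.4096
(2,1): Delta=0.9454 Bond=-46.7626
(2,2): Delta=0.6657 Bond=-7.4847
(3,0): Delta=-5.3529 Bond=337.0300
(3,1): Delta=0.0629 Bond=27.6488
(3,2): Delta=1.0129 Bond=-69.7394
(3,3): Delta=0.6391 Bond=-0.9828
V0=87.2498

The replicating-portfolio and risk-neutral prices coincide; use p* = (1.24−0.73)/(1.31−0.73) = 0.8793 for the latter.
Terminal payoffs: V(4,0)=206.6200, V(4,1)=38.7400, V(4,2)=42.2800, V(4,3)=144.5800, V(4,4)=260.4200
Node (3,0) S=54.0734: V=(p*·38.7400+(1−p*)·206.6200)/1.24=47.5818; Δ=(38.7400−206.6200)/(70.8361−39.4736)=-5.3529; B=V−Δ·S=337.0300
Node (3,1) S=97.0358: V=(p*·42.2800+(1−p*)·38.7400)/1.24=33.7522; Δ=(42.2800−38.7400)/(127.1168−70.8361)=0.0629; B=V−Δ·S=27.6488
Node (3,2) S=174.1327: V=(p*·144.5800+(1−p*)·42.2800)/1.24=106.6399; Δ=(144.5800−42.2800)/(228.1138−127.1168)=1.0129; B=V−Δ·S=-69.7394
Node (3,3) S=312.4846: V=(p*·260.4200+(1−p*)·144.5800)/1.24=198.7414; Δ=(260.4200−144.5800)/(409.3549−228.1138)=0.6391; B=V−Δ·S=-0.9828
Node (2,0) S=74.0731: V=(p*·33.7522+(1−p*)·47.5818)/1.24=28.5656; Δ=(33.7522−47.5818)/(97.0358−54.0734)=-0.3219; B=V−Δ·S=52.4096
Node (2,1) S=132.9257: V=(p*·106.6399+(1−p*)·33.7522)/1.24=78.9057; Δ=(106.6399−33.7522)/(174.1327−97.0358)=0.9454; B=V−Δ·S=-46.7626
Node (2,2) S=238.5379: V=(p*·198.7414+(1−p*)·106.6399)/1.24=151.3110; Δ=(198.7414−106.6399)/(312.4846−174.1327)=0.6657; B=V−Δ·S=-7.4847
Node (1,0) S=101.4700: V=(p*·78.9057+(1−p*)·28.5656)/1.24=58.7340; Δ=(78.9057−28.5656)/(132.9257−74.0731)=0.8554; B=V−Δ·S=-28.0593
Node (1,1) S=182.0900: V=(p*·151.3110+(1−p*)·78.9057)/1.24=114.9778; Δ=(151.3110−78.9057)/(238.5379−132.9257)=0.6856; B=V−Δ·S=-9.8590
Node (0,0) S=139.0000: V=(p*·114.9778+(1−p*)·58.7340)/1.24=87.2498; Δ=(114.9778−58.7340)/(182.0900−101.4700)=0.6976; B=V−Δ·S=-9.7222
Check: Δ(0,0)·S0 + B(0,0) = 87.2498 = V0.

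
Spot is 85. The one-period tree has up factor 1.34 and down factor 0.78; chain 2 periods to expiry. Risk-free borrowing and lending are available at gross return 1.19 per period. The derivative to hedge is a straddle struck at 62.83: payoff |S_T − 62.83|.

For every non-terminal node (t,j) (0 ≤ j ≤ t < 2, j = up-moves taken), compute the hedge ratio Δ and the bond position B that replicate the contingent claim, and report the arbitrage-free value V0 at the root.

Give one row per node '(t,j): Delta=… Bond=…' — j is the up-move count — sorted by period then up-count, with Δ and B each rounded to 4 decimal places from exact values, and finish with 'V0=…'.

The replicating-portfolio and risk-neutral prices coincide; use p* = (1.19−0.78)/(1.34−0.78) = 0.7321 for the latter.
At expiry t=2: V(2,0)=11.1160, V(2,1)=26.0120, V(2,2)=89.7960
Node (1,0) S=66.3000: V=(p*·26.0120+(1−p*)·11.1160)/1.19=18.5059; Δ=(26.0120−11.1160)/(88.8420−51.7140)=0.4012; B=V−Δ·S=-8.0941
Node (1,1) S=113.9000: V=(p*·89.7960+(1−p*)·26.0120)/1.19=61.1017; Δ=(89.7960−26.0120)/(152.6260−88.8420)=1.0000; B=V−Δ·S=-52.7983
Node (0,0) S=85.0000: V=(p*·61.1017+(1−p*)·18.5059)/1.19=41.7581; Δ=(61.1017−18.5059)/(113.9000−66.3000)=0.8949; B=V−Δ·S=-34.3059
Check: Δ(0,0)·S0 + B(0,0) = 41.7581 = V0.

(0,0): Delta=0.8949 Bond=-34.3059
(1,0): Delta=0.4012 Bond=-8.0941
(1,1): Delta=1.0000 Bond=-52.7983
V0=41.7581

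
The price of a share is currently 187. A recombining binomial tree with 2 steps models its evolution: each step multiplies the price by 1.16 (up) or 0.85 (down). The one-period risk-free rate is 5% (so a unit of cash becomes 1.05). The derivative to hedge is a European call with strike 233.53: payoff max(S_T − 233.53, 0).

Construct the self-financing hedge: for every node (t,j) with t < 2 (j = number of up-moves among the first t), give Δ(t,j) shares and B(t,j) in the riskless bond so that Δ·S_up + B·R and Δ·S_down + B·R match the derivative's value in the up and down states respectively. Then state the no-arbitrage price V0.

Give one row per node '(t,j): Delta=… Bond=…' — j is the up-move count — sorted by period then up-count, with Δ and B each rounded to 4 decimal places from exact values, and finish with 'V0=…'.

The replicating-portfolio and risk-neutral prices coincide; use p* = (1.05−0.85)/(1.16−0.85) = 0.6452 for the latter.
Terminal values V(2,·): V(2,0)=0.0000, V(2,1)=0.0000, V(2,2)=18.0972
  t=1,j=0: stock 158.9500 → up 184.3820 (V=0.0000), down 135.1075 (V=0.0000). Price 0.0000; hedge Δ=0.0000, bond B=0.0000.
  t=1,j=1: stock 216.9200 → up 251.6272 (V=18.0972), down 184.3820 (V=0.0000). Price 11.1196; hedge Δ=0.2691, bond B=-47.2584.
  t=0,j=0: stock 187.0000 → up 216.9200 (V=11.1196), down 158.9500 (V=0.0000). Price 6.8323; hedge Δ=0.1918, bond B=-29.0374.
Each (Δ,B) replicates both successor values, so the strategy is self-financing and V0 is arbitrage-free.

(0,0): Delta=0.1918 Bond=-29.0374
(1,0): Delta=0.0000 Bond=0.0000
(1,1): Delta=0.2691 Bond=-47.2584
V0=6.8323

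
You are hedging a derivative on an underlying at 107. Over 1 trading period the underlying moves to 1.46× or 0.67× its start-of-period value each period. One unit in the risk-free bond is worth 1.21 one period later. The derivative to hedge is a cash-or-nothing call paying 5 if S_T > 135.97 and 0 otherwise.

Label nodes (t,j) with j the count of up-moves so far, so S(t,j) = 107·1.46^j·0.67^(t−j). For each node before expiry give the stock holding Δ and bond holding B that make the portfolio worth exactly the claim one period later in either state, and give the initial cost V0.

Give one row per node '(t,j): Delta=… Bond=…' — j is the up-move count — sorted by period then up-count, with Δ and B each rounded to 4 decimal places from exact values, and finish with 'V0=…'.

No-arbitrage ⇒ martingale measure with p* = (R−d)/(u−d) = 0.6835.
At expiry t=1: V(1,0)=0.0000, V(1,1)=5.0000
(0,0): S=107.0000. Δ = (V_up−V_dn)/(S_up−S_dn) = (5.0000−0.0000)/(156.2200−71.6900) = 0.0592. V = [p*·5.0000 + (1−p*)·0.0000]/1.21 = 2.8246. B = V − Δ·S = -3.5046.
Self-financing check: at every node Δ·S+B equals the discounted successor values.

(0,0): Delta=0.0592 Bond=-3.5046
V0=2.8246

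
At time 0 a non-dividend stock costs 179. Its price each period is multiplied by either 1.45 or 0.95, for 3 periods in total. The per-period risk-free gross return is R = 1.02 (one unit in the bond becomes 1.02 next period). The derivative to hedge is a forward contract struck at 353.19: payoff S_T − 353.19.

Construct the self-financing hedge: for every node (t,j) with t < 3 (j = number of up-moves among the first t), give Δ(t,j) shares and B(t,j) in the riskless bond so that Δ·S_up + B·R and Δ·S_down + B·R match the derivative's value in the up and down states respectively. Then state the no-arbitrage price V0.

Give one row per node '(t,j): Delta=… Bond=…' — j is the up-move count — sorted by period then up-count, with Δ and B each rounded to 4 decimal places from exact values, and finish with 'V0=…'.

(0,0): Delta=1.0000 Bond=-332.8188
(1,0): Delta=1.0000 Bond=-339.4752
(1,1): Delta=1.0000 Bond=-339.4752
(2,0): Delta=1.0000 Bond=-346.2647
(2,1): Delta=1.0000 Bond=-346.2647
(2,2): Delta=1.0000 Bond=-346.2647
V0=-153.8188

Under the risk-neutral measure, an up-move has probability p* = (R−d)/(u−d) = 0.1400 and values discount at R = 1.02.
Terminal values V(3,·): V(3,0)=-199.7199, V(3,1)=-118.9461, V(3,2)=4.3401, V(3,3)=192.5139
(2,0): S=161.5475. Δ = (V_up−V_dn)/(S_up−S_dn) = (-118.9461−-199.7199)/(234.2439−153.4701) = 1.0000. V = [p*·-118.9461 + (1−p*)·-199.7199]/1.02 = -184.7172. B = V − Δ·S = -346.2647.
(2,1): S=246.5725. Δ = (V_up−V_dn)/(S_up−S_dn) = (4.3401−-118.9461)/(357.5301−234.2439) = 1.0000. V = [p*·4.3401 + (1−p*)·-118.9461]/1.02 = -99.6922. B = V − Δ·S = -346.2647.
(2,2): S=376.3475. Δ = (V_up−V_dn)/(S_up−S_dn) = (192.5139−4.3401)/(545.7039−357.5301) = 1.0000. V = [p*·192.5139 + (1−p*)·4.3401]/1.02 = 30.0828. B = V − Δ·S = -346.2647.
(1,0): S=170.0500. Δ = (V_up−V_dn)/(S_up−S_dn) = (-99.6922−-184.7172)/(246.5725−161.5475) = 1.0000. V = [p*·-99.6922 + (1−p*)·-184.7172]/1.02 = -169.4252. B = V − Δ·S = -339.4752.
(1,1): S=259.5500. Δ = (V_up−V_dn)/(S_up−S_dn) = (30.0828−-99.6922)/(376.3475−246.5725) = 1.0000. V = [p*·30.0828 + (1−p*)·-99.6922]/1.02 = -79.9252. B = V − Δ·S = -339.4752.
(0,0): S=179.0000. Δ = (V_up−V_dn)/(S_up−S_dn) = (-79.9252−-169.4252)/(259.5500−170.0500) = 1.0000. V = [p*·-79.9252 + (1−p*)·-169.4252]/1.02 = -153.8188. B = V − Δ·S = -332.8188.
Self-financing check: at every node Δ·S+B equals the discounted successor values.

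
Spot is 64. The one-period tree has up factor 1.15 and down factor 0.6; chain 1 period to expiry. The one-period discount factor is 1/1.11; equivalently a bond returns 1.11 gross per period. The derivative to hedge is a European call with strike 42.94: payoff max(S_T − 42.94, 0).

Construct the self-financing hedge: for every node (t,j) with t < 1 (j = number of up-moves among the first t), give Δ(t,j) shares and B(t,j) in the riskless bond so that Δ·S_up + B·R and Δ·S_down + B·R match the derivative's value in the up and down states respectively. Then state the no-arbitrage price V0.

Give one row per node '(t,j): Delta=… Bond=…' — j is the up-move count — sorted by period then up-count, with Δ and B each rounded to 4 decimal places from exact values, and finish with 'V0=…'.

(0,0): Delta=0.8710 Bond=-30.1327
V0=25.6128

Since d<R<u, set p* = (R−d)/(u−d) = 0.9273; price each node as the discounted p*-expectation of its children.
Terminal payoffs: V(1,0)=0.0000, V(1,1)=30.6600
Node (0,0) S=64.0000: V=(p*·30.6600+(1−p*)·0.0000)/1.11=25.6128; Δ=(30.6600−0.0000)/(73.6000−38.4000)=0.8710; B=V−Δ·S=-30.1327
Root portfolio cost Δ·64+B reproduces V0=25.6128.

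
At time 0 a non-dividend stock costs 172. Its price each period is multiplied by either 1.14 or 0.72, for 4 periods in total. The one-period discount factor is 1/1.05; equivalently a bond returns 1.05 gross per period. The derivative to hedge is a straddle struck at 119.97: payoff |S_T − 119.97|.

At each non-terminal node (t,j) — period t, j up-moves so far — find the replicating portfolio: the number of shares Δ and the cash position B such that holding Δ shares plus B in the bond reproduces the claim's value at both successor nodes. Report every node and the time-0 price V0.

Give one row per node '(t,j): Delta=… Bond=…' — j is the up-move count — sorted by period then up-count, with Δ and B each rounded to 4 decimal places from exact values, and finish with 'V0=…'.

(0,0): Delta=0.8443 Bond=-68.1397
(1,0): Delta=0.3673 Bond=-12.4778
(1,1): Delta=0.9265 Bond=-87.6564
(2,0): Delta=-1.0000 Bond=108.8163
(2,1): Delta=0.6029 Bond=-46.3520
(2,2): Delta=0.9822 Bond=-104.4994
(3,0): Delta=-1.0000 Bond=114.2571
(3,1): Delta=-1.0000 Bond=114.2571
(3,2): Delta=0.8789 Bond=-93.1042
(3,3): Delta=1.0000 Bond=-114.2571
V0=77.0818

No-arbitrage ⇒ martingale measure with p* = (R−d)/(u−d) = 0.7857.
Terminal payoffs: V(4,0)=73.7470, V(4,1)=46.7835, V(4,2)=4.0914, V(4,3)=63.5044, V(4,4)=170.5311
  t=3,j=0: stock 64.1987 → up 73.1865 (V=46.7835), down 46.2230 (V=73.7470). Price 50.0585; hedge Δ=-1.0000, bond B=114.2571.
  t=3,j=1: stock 101.6479 → up 115.8786 (V=4.0914), down 73.1865 (V=46.7835). Price 12.6093; hedge Δ=-1.0000, bond B=114.2571.
  t=3,j=2: stock 160.9425 → up 183.4744 (V=63.5044), down 115.8786 (V=4.0914). Price 48.3553; hedge Δ=0.8789, bond B=-93.1042.
  t=3,j=3: stock 254.8256 → up 290.5011 (V=170.5311), down 183.4744 (V=63.5044). Price 140.5684; hedge Δ=1.0000, bond B=-114.2571.
  t=2,j=0: stock 89.1648 → up 101.6479 (V=12.6093), down 64.1987 (V=50.0585). Price 19.6515; hedge Δ=-1.0000, bond B=108.8163.
  t=2,j=1: stock 141.1776 → up 160.9425 (V=48.3553), down 101.6479 (V=12.6093). Price 38.7576; hedge Δ=0.6029, bond B=-46.3520.
  t=2,j=2: stock 223.5312 → up 254.8256 (V=140.5684), down 160.9425 (V=48.3553). Price 115.0557; hedge Δ=0.9822, bond B=-104.4994.
  t=1,j=0: stock 123.8400 → up 141.1776 (V=38.7576), down 89.1648 (V=19.6515). Price 33.0128; hedge Δ=0.3673, bond B=-12.4778.
  t=1,j=1: stock 196.0800 → up 223.5312 (V=115.0557), down 141.1776 (V=38.7576). Price 94.0058; hedge Δ=0.9265, bond B=-87.6564.
  t=0,j=0: stock 172.0000 → up 196.0800 (V=94.0058), down 123.8400 (V=33.0128). Price 77.0818; hedge Δ=0.8443, bond B=-68.1397.
Root portfolio cost Δ·172+B reproduces V0=77.0818.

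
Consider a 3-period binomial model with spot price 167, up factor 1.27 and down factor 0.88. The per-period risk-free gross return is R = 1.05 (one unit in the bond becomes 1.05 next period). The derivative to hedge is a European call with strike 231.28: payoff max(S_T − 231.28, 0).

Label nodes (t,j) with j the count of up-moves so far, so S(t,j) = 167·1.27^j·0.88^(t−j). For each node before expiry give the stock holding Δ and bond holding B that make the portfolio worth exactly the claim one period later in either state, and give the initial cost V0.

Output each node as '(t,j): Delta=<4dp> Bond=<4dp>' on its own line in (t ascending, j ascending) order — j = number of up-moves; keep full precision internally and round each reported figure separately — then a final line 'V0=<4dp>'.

Risk-neutral probability p* = (R−d)/(u−d) = (1.05−0.88)/(1.27−0.88) = 0.4359.
At expiry t=3: V(3,0)=0.0000, V(3,1)=0.0000, V(3,2)=5.7518, V(3,3)=110.8000
  t=2,j=0: stock 129.3248 → up 164.2425 (V=0.0000), down 113.8058 (V=0.0000). Price 0.0000; hedge Δ=0.0000, bond B=0.0000.
  t=2,j=1: stock 186.6392 → up 237.0318 (V=5.7518), down 164.2425 (V=0.0000). Price 2.3878; hedge Δ=0.0790, bond B=-12.3604.
  t=2,j=2: stock 269.3543 → up 342.0800 (V=110.8000), down 237.0318 (V=5.7518). Price 49.0876; hedge Δ=1.0000, bond B=-220.2667.
  t=1,j=0: stock 146.9600 → up 186.6392 (V=2.3878), down 129.3248 (V=0.0000). Price 0.9913; hedge Δ=0.0417, bond B=-5.1313.
  t=1,j=1: stock 212.0900 → up 269.3543 (V=49.0876), down 186.6392 (V=2.3878). Price 21.6611; hedge Δ=0.5646, bond B=-98.0821.
  t=0,j=0: stock 167.0000 → up 212.0900 (V=21.6611), down 146.9600 (V=0.9913). Price 9.5249; hedge Δ=0.3174, bond B=-43.4746.
Check: Δ(0,0)·S0 + B(0,0) = 9.5249 = V0.

(0,0): Delta=0.3174 Bond=-43.4746
(1,0): Delta=0.0417 Bond=-5.1313
(1,1): Delta=0.5646 Bond=-98.0821
(2,0): Delta=0.0000 Bond=0.0000
(2,1): Delta=0.0790 Bond=-12.3604
(2,2): Delta=1.0000 Bond=-220.2667
V0=9.5249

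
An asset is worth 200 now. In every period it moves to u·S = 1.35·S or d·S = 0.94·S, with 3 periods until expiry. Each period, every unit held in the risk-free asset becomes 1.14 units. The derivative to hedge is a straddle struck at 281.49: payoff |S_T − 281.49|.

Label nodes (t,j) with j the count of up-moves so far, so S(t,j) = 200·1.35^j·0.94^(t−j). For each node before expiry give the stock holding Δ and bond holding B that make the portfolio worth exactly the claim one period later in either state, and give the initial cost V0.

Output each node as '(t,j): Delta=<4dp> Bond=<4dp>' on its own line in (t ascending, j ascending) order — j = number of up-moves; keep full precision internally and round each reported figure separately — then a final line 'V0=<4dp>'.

The replicating-portfolio and risk-neutral prices coincide; use p* = (1.14−0.94)/(1.35−0.94) = 0.4878 for the latter.
Terminal payoffs: V(3,0)=115.3732, V(3,1)=42.9180, V(3,2)=61.1400, V(3,3)=210.5850
(2,0): S=176.7200. Δ = (V_up−V_dn)/(S_up−S_dn) = (42.9180−115.3732)/(238.5720−166.1168) = -1.0000. V = [p*·42.9180 + (1−p*)·115.3732]/1.14 = 70.2011. B = V − Δ·S = 246.9211.
(2,1): S=253.8000. Δ = (V_up−V_dn)/(S_up−S_dn) = (61.1400−42.9180)/(342.6300−238.5720) = 0.1751. V = [p*·61.1400 + (1−p*)·42.9180]/1.14 = 45.4445. B = V − Δ·S = 1.0006.
(2,2): S=364.5000. Δ = (V_up−V_dn)/(S_up−S_dn) = (210.5850−61.1400)/(492.0750−342.6300) = 1.0000. V = [p*·210.5850 + (1−p*)·61.1400]/1.14 = 117.5789. B = V − Δ·S = -246.9211.
(1,0): S=188.0000. Δ = (V_up−V_dn)/(S_up−S_dn) = (45.4445−70.2011)/(253.8000−176.7200) = -0.3212. V = [p*·45.4445 + (1−p*)·70.2011]/1.14 = 50.9866. B = V − Δ·S = 111.3683.
(1,1): S=270.0000. Δ = (V_up−V_dn)/(S_up−S_dn) = (117.5789−45.4445)/(364.5000−253.8000) = 0.6516. V = [p*·117.5789 + (1−p*)·45.4445]/1.14 = 70.7299. B = V − Δ·S = -105.2077.
(0,0): S=200.0000. Δ = (V_up−V_dn)/(S_up−S_dn) = (70.7299−50.9866)/(270.0000−188.0000) = 0.2408. V = [p*·70.7299 + (1−p*)·50.9866]/1.14 = 53.1732. B = V − Δ·S = 5.0188.
Each (Δ,B) replicates both successor values, so the strategy is self-financing and V0 is arbitrage-free.

(0,0): Delta=0.2408 Bond=5.0188
(1,0): Delta=-0.3212 Bond=111.3683
(1,1): Delta=0.6516 Bond=-105.2077
(2,0): Delta=-1.0000 Bond=246.9211
(2,1): Delta=0.1751 Bond=1.0006
(2,2): Delta=1.0000 Bond=-246.9211
V0=53.1732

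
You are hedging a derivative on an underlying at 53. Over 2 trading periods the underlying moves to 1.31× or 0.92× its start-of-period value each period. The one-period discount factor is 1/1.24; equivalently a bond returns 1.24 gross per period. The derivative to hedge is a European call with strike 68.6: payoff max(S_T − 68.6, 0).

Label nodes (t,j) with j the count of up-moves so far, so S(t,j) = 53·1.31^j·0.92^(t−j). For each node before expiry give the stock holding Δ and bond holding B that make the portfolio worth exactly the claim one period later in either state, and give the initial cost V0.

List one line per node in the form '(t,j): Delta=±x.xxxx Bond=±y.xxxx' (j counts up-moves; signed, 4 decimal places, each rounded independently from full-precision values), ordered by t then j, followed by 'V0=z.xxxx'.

(0,0): Delta=0.7156 Bond=-28.1389
(1,0): Delta=0.0000 Bond=0.0000
(1,1): Delta=0.8255 Bond=-42.5249
V0=9.7874

Under the risk-neutral measure, an up-move has probability p* = (R−d)/(u−d) = 0.8205 and values discount at R = 1.24.
Payoff layer (t=2): V(2,0)=0.0000, V(2,1)=0.0000, V(2,2)=22.3533
Node (1,0) S=48.7600: V=(p*·0.0000+(1−p*)·0.0000)/1.24=0.0000; Δ=(0.0000−0.0000)/(63.8756−44.8592)=0.0000; B=V−Δ·S=0.0000
Node (1,1) S=69.4300: V=(p*·22.3533+(1−p*)·0.0000)/1.24=14.7913; Δ=(22.3533−0.0000)/(90.9533−63.8756)=0.8255; B=V−Δ·S=-42.5249
Node (0,0) S=53.0000: V=(p*·14.7913+(1−p*)·0.0000)/1.24=9.7874; Δ=(14.7913−0.0000)/(69.4300−48.7600)=0.7156; B=V−Δ·S=-28.1389
The time-0 hedge costs 9.7874, which is the no-arbitrage price.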